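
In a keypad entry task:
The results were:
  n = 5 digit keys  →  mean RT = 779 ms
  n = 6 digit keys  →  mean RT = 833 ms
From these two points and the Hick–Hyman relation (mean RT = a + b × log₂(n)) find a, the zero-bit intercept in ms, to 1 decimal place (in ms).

302.3 ms

The slope on a log₂ axis is (833 − 779) / (2.5850 − 2.3219) = 205.296 ms/bit.
a = RT₁ − b·log₂ n₁ = 779 − 205.296 × 2.3219 = 302.317 ms.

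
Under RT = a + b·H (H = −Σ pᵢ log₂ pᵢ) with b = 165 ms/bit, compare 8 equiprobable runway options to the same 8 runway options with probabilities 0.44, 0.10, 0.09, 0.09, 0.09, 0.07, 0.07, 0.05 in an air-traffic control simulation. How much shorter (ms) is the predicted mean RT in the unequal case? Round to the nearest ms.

Equiprobable entropy H₀ = log₂ 8 = 3.0000 bits.
Skewed entropy H = −Σ pᵢ log₂ pᵢ = 2.5445 bits.
ΔRT = b·(H₀ − H) = 165 × 0.4555 = 75.16 ms.

75 ms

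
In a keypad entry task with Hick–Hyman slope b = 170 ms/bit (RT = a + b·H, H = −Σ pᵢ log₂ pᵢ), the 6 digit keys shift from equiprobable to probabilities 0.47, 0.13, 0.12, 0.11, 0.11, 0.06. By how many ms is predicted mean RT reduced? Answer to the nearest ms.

Equiprobable entropy H₀ = log₂ 6 = 2.5850 bits.
Skewed entropy H = −Σ pᵢ log₂ pᵢ = 2.2058 bits.
ΔRT = b·(H₀ − H) = 170 × 0.3792 = 64.46 ms.

64 ms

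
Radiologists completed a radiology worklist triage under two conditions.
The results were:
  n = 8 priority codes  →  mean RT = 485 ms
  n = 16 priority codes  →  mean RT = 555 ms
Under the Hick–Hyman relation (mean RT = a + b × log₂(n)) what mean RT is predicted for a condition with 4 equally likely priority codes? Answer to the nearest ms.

415 ms

With log₂ n on the abscissa the relation is linear; from the two conditions:
  b = (555 − 485) / (log₂ 16 − log₂ 8) = 70 / (4 − 3) = 70 ms/bit
  a = 485 − 70 × 3 = 275 ms
Then RT(4) = 275 + 70 × log₂ 4 = 275 + 70 × 2 ≈ 415.000 ms.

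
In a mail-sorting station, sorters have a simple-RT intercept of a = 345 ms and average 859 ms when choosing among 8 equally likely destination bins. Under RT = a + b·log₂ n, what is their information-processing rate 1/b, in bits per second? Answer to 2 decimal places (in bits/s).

b = (859 − 345)/log₂ 8 = 514/3 = 171.333 ms per bit = 0.17133 s/bit; the reciprocal is 5.837 bits/s.

5.84 bits/s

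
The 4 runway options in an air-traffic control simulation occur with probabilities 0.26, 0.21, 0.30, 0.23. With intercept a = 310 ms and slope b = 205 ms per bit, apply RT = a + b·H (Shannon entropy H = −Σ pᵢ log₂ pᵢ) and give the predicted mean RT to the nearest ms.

Entropy contributions −pᵢ log₂ pᵢ: 0.5053, 0.4728, 0.5211, 0.4877; sum H = 1.9869 bits.
RT = a + bH = 310 + 205·1.9869 = 717.31 ms.

717 ms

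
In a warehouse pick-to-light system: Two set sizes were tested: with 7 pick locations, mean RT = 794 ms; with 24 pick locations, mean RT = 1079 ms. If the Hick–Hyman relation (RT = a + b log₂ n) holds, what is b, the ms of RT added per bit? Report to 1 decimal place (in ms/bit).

Slope: b = (1079 − 794) / (log₂ 24 − log₂ 7) = 285/1.7776 = 160.328 ms/bit.

160.3 ms/bit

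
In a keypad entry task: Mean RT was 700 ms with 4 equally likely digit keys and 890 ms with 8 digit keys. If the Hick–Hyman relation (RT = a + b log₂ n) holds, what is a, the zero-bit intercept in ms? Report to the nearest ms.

320 ms

Slope: b = (890 − 700) / (log₂ 8 − log₂ 4) = 190/1.0000 = 190 ms/bit.
Intercept: a = 700 − 190·log₂(4) = 320.000 ms.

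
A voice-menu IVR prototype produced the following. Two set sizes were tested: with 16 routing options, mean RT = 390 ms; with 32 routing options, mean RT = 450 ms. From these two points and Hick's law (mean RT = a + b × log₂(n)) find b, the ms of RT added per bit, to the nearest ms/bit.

60 ms/bit

Slope: b = (450 − 390) / (log₂ 32 − log₂ 16) = 60/1.0000 = 60 ms/bit.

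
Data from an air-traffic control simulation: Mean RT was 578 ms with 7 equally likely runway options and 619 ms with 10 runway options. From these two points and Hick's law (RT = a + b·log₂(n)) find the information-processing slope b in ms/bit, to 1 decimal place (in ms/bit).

79.7 ms/bit

Slope: b = (619 − 578) / (log₂ 10 − log₂ 7) = 41/0.5146 = 79.678 ms/bit.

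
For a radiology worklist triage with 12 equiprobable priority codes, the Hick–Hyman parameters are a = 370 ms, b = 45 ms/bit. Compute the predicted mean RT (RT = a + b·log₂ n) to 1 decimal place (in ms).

531.3 ms

log₂(12) = 3.5850 bits, so RT = 370 + 45 × 3.5850 ≈ 531.323 ms.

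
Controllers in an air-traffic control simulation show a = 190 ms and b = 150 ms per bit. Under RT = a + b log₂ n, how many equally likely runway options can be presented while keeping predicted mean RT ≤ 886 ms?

Information budget: (886 − 190)/150 = 4.6400 bits, so n ≤ 2^4.6400 = 24.933 → at most 24.

24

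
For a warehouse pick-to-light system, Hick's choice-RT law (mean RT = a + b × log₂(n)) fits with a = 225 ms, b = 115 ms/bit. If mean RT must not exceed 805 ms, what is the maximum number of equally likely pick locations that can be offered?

Set 225 + 115·log₂ n ≤ 805 → log₂ n ≤ (805 − 225)/115 = 5.0435.
So n ≤ 2^5.0435 = 32.979; the largest integer n is 32.

32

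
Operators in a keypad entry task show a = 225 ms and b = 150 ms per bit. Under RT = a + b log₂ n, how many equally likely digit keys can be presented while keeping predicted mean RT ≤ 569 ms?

4

Set 225 + 150·log₂ n ≤ 569 → log₂ n ≤ (569 − 225)/150 = 2.2933.
So n ≤ 2^2.2933 = 4.902; the largest integer n is 4.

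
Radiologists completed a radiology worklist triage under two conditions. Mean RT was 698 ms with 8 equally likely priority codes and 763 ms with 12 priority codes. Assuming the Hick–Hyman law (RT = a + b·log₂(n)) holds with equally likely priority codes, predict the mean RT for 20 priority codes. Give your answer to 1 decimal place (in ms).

844.9 ms

RT is linear in log₂ n, so two points fix the line:
  b = (763 − 698) / (log₂ 12 − log₂ 8) = 65 / (3.5850 − 3) = 111.118 ms/bit
  a = 698 − 111.118 × 3 = 364.645 ms
Then RT(20) = 364.645 + 111.118 × log₂ 20 = 364.645 + 111.118 × 4.3219 ≈ 844.890 ms.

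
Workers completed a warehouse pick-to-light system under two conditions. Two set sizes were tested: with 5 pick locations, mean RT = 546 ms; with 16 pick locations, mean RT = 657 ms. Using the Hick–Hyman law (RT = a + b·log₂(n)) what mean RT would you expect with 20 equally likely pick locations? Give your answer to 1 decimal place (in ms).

678.3 ms

With log₂ n on the abscissa the relation is linear; from the two conditions:
  b = (657 − 546) / (log₂ 16 − log₂ 5) = 111 / (4 − 2.3219) = 66.147 ms/bit
  a = 546 − 66.147 × 2.3219 = 392.411 ms
Then RT(20) = 392.411 + 66.147 × log₂ 20 = 392.411 + 66.147 × 4.3219 ≈ 678.295 ms.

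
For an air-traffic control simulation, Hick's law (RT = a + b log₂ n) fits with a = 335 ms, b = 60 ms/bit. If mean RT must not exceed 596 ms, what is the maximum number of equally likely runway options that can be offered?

Set 335 + 60·log₂ n ≤ 596 → log₂ n ≤ (596 − 335)/60 = 4.3500.
So n ≤ 2^4.3500 = 20.393; the largest integer n is 20.

20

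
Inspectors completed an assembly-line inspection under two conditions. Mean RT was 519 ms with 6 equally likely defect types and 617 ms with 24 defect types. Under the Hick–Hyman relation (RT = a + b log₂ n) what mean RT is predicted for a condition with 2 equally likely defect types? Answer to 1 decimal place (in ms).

With log₂ n on the abscissa the relation is linear; from the two conditions:
  b = (617 − 519) / (log₂ 24 − log₂ 6) = 98 / (4.5850 − 2.5850) = 49.000 ms/bit
  a = 519 − 49.000 × 2.5850 = 392.337 ms
Then RT(2) = 392.337 + 49.000 × log₂ 2 = 392.337 + 49.000 × 1 ≈ 441.337 ms.

441.3 ms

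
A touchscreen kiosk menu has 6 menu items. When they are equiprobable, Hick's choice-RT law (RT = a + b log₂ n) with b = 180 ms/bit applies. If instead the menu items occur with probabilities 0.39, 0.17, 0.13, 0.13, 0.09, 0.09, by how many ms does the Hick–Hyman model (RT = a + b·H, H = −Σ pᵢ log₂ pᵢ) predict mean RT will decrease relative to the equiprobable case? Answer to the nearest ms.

The RT saving is b·ΔH. Equiprobable H₀ = log₂(6) = 2.5850 bits; with the given probabilities H = 2.3550 bits.
b·(H₀ − H) = 180 × (2.5850 − 2.3550) = 41.40 ms.

41 ms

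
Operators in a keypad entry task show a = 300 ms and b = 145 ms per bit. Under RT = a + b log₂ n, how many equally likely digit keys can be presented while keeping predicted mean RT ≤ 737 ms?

8

Information budget: (737 − 300)/145 = 3.0138 bits, so n ≤ 2^3.0138 = 8.077 → at most 8.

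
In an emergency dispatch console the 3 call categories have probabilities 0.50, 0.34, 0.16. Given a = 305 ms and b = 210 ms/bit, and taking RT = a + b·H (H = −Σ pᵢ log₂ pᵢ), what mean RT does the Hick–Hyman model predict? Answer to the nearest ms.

H = 0.50·log₂(1/0.50) + 0.34·log₂(1/0.34) + 0.16·log₂(1/0.16) = 1.4522 bits.
RT = 305 + 210 × 1.4522 = 609.96 ms.

610 ms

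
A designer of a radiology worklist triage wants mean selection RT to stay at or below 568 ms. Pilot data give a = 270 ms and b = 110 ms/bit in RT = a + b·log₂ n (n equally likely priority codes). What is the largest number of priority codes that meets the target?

110·log₂ n ≤ 568 − 270 = 298, giving log₂ n ≤ 2.7091 and n ≤ 6.539. The largest whole number is 6.

6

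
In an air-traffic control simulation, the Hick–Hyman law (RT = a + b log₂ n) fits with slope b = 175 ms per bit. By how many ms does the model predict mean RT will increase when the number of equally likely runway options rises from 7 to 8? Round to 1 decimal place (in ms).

ΔRT = (a + b log₂ n₂) − (a + b log₂ n₁) = b·(log₂ n₂ − log₂ n₁).
log₂(8) − log₂(7) = 3 − 2.8074 = 0.1926.
ΔRT = 175 × 0.1926 = 33.713 ms.

33.7 ms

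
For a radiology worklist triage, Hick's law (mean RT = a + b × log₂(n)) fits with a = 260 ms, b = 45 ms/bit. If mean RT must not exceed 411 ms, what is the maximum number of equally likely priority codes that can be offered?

10

45·log₂ n ≤ 411 − 260 = 151, giving log₂ n ≤ 3.3556 and n ≤ 10.236. The largest whole number is 10.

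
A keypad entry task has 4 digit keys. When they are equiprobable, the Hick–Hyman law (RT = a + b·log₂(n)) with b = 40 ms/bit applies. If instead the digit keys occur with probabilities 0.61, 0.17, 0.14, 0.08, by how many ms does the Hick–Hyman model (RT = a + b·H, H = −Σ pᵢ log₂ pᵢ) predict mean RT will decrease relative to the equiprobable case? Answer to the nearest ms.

The RT saving is b·ΔH. Equiprobable H₀ = log₂(4) = 2.0000 bits; with the given probabilities H = 1.5582 bits.
b·(H₀ − H) = 40 × (2.0000 − 1.5582) = 17.67 ms.

18 ms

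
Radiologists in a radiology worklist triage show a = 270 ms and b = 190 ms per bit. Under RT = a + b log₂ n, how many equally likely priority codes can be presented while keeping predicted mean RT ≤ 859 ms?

190·log₂ n ≤ 859 − 270 = 589, giving log₂ n ≤ 3.1000 and n ≤ 8.574. The largest whole number is 8.

8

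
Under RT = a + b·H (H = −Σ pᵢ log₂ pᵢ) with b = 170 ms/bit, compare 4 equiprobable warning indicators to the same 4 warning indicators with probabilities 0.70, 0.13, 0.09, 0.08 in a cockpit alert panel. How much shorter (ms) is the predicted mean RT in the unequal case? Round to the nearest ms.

111 ms

Equiprobable entropy H₀ = log₂ 4 = 2.0000 bits.
Skewed entropy H = −Σ pᵢ log₂ pᵢ = 1.3470 bits.
ΔRT = b·(H₀ − H) = 170 × 0.6530 = 111.01 ms.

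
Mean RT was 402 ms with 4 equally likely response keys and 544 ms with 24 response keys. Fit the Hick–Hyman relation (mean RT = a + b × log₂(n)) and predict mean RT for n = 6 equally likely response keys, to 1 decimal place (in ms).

Solve the two-equation system in a and b:
  b = (544 − 402) / (log₂ 24 − log₂ 4) = 142 / (4.5850 − 2) = 54.933 ms/bit
  a = 402 − 54.933 × 2 = 292.134 ms
Then RT(6) = 292.134 + 54.933 × log₂ 6 = 292.134 + 54.933 × 2.5850 ≈ 434.134 ms.

434.1 ms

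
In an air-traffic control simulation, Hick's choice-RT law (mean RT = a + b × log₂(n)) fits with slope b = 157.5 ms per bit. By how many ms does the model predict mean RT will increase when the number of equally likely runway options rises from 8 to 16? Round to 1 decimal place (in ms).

Only the slope matters, since a is common to both: ΔRT = b·log₂(n₂/n₁).
log₂(16) − log₂(8) = log₂(16/8) = log₂(2) = 1.
ΔRT = 157.5 × 1.0000 = 157.500 ms.

157.5 ms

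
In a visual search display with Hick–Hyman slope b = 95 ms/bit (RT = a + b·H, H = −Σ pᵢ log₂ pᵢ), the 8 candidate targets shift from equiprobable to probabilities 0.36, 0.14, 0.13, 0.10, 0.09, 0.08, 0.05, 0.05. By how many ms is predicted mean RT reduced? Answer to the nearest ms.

31 ms

The RT saving is b·ΔH. Equiprobable H₀ = log₂(8) = 3.0000 bits; with the given probabilities H = 2.6789 bits.
b·(H₀ − H) = 95 × (3.0000 − 2.6789) = 30.50 ms.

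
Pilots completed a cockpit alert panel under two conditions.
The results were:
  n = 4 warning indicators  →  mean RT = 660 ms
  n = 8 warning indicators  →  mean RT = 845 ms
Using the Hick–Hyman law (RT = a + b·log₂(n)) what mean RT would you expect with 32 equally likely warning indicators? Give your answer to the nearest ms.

RT is linear in log₂ n, so two points fix the line:
  b = (845 − 660) / (log₂ 8 − log₂ 4) = 185 / (3 − 2) = 185 ms/bit
  a = 660 − 185 × 2 = 290 ms
Then RT(32) = 290 + 185 × log₂ 32 = 290 + 185 × 5 ≈ 1215.000 ms.

1215 ms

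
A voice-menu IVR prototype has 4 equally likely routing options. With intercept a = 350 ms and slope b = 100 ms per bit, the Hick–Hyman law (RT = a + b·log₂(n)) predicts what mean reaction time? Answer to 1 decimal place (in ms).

log₂(4) = 2 bits, so RT = 350 + 100 × 2 ≈ 550.000 ms.

550.0 ms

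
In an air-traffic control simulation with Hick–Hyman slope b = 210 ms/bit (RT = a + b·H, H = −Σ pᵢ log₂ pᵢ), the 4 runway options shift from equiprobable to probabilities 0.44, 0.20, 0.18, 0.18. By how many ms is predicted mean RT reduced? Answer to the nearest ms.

26 ms

The RT saving is b·ΔH. Equiprobable H₀ = log₂(4) = 2.0000 bits; with the given probabilities H = 1.8761 bits.
b·(H₀ − H) = 210 × (2.0000 − 1.8761) = 26.01 ms.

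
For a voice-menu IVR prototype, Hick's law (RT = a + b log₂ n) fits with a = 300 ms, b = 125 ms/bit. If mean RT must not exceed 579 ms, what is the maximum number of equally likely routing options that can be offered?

4

125·log₂ n ≤ 579 − 300 = 279, giving log₂ n ≤ 2.2320 and n ≤ 4.698. The largest whole number is 4.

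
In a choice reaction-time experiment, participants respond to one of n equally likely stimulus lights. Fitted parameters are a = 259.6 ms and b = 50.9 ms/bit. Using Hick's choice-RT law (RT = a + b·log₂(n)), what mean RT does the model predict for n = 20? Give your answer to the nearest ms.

log₂(20) = 4.3219 bits, so RT = 259.6 + 50.9 × 4.3219 ≈ 479.586 ms.

480 ms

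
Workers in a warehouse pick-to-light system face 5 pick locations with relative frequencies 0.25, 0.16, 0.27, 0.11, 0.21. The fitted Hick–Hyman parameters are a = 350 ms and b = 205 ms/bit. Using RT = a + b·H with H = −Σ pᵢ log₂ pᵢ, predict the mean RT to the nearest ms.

H = 0.25·log₂(1/0.25) + 0.16·log₂(1/0.16) + 0.27·log₂(1/0.27) + 0.11·log₂(1/0.11) + 0.21·log₂(1/0.21) = 2.2561 bits.
RT = 350 + 205 × 2.2561 = 812.51 ms.

813 ms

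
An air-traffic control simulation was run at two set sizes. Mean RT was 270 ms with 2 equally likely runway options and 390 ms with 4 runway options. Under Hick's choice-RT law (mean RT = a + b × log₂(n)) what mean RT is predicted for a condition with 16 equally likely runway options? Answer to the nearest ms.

RT is linear in log₂ n, so two points fix the line:
  b = (390 − 270) / (log₂ 4 − log₂ 2) = 120 / (2 − 1) = 120 ms/bit
  a = 270 − 120 × 1 = 150 ms
Then RT(16) = 150 + 120 × log₂ 16 = 150 + 120 × 4 ≈ 630.000 ms.

630 ms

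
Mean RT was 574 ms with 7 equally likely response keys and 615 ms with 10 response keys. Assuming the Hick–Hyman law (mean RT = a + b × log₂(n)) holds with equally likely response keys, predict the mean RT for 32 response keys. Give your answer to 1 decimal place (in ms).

Fit slope and intercept:
  b = (615 − 574) / (log₂ 10 − log₂ 7) = 41 / (3.3219 − 2.8074) = 79.678 ms/bit
  a = 574 − 79.678 × 2.8074 = 350.316 ms
Then RT(32) = 350.316 + 79.678 × log₂ 32 = 350.316 + 79.678 × 5 ≈ 748.705 ms.

748.7 ms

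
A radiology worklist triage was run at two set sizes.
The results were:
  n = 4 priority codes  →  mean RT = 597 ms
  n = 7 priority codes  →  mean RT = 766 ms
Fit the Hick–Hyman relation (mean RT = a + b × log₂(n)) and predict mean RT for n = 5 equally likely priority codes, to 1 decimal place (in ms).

Solve the two-equation system in a and b:
  b = (766 − 597) / (log₂ 7 − log₂ 4) = 169 / (2.8074 − 2) = 209.326 ms/bit
  a = 597 − 209.326 × 2 = 178.349 ms
Then RT(5) = 178.349 + 209.326 × log₂ 5 = 178.349 + 209.326 × 2.3219 ≈ 664.388 ms.

664.4 ms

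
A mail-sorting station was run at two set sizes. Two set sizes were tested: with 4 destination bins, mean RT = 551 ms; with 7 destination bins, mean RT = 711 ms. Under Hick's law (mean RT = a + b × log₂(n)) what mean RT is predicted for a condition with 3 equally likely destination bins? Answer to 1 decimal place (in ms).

468.7 ms

With log₂ n on the abscissa the relation is linear; from the two conditions:
  b = (711 − 551) / (log₂ 7 − log₂ 4) = 160 / (2.8074 − 2) = 198.178 ms/bit
  a = 551 − 198.178 × 2 = 154.644 ms
Then RT(3) = 154.644 + 198.178 × log₂ 3 = 154.644 + 198.178 × 1.5850 ≈ 468.749 ms.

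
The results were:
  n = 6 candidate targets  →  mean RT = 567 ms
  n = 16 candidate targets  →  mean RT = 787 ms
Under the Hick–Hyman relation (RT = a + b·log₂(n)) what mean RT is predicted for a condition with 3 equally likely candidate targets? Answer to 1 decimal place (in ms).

With log₂ n on the abscissa the relation is linear; from the two conditions:
  b = (787 − 567) / (log₂ 16 − log₂ 6) = 220 / (4 − 2.5850) = 155.473 ms/bit
  a = 567 − 155.473 × 2.5850 = 165.108 ms
Then RT(3) = 165.108 + 155.473 × log₂ 3 = 165.108 + 155.473 × 1.5850 ≈ 411.527 ms.

411.5 ms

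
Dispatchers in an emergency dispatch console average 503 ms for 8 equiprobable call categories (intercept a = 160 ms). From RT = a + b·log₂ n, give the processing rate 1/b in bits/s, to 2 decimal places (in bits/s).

8.75 bits/s

b = (503 − 160)/log₂ 8 = 343/3 = 114.333 ms per bit = 0.11433 s/bit; the reciprocal is 8.746 bits/s.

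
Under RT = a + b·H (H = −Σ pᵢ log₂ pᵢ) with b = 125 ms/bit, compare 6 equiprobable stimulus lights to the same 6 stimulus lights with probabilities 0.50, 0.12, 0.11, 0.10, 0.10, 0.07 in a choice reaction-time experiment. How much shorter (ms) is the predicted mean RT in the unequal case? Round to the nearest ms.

54 ms

Equiprobable entropy H₀ = log₂ 6 = 2.5850 bits.
Skewed entropy H = −Σ pᵢ log₂ pᵢ = 2.1503 bits.
ΔRT = b·(H₀ − H) = 125 × 0.4347 = 54.33 ms.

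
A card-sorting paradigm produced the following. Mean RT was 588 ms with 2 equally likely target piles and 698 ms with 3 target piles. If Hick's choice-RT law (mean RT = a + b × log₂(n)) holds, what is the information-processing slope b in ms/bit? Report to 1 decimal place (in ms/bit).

b = (RT₂ − RT₁)/(log₂ n₂ − log₂ n₁) = (698 − 588)/(1.5850 − 1) = 188.046 ms/bit.

188.0 ms/bit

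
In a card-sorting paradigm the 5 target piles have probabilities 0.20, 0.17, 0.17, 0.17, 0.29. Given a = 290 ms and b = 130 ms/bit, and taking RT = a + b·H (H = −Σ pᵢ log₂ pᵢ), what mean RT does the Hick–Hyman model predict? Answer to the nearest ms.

587 ms

H = 0.20·log₂(1/0.20) + 0.17·log₂(1/0.17) + 0.17·log₂(1/0.17) + 0.17·log₂(1/0.17) + 0.29·log₂(1/0.29) = 2.2861 bits.
RT = 290 + 130 × 2.2861 = 587.19 ms.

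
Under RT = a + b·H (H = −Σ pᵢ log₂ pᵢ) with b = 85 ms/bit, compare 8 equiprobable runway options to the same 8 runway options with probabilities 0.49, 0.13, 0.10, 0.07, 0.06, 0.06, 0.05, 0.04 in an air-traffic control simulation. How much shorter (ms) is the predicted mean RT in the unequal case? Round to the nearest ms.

53 ms

The RT saving is b·ΔH. Equiprobable H₀ = log₂(8) = 3.0000 bits; with the given probabilities H = 2.3766 bits.
b·(H₀ − H) = 85 × (3.0000 − 2.3766) = 52.99 ms.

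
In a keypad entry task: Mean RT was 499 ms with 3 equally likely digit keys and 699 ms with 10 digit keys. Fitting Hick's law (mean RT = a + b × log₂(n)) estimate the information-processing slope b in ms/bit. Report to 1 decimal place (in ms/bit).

b = (RT₂ − RT₁)/(log₂ n₂ − log₂ n₁) = (699 − 499)/(3.3219 − 1.5850) = 115.143 ms/bit.

115.1 ms/bit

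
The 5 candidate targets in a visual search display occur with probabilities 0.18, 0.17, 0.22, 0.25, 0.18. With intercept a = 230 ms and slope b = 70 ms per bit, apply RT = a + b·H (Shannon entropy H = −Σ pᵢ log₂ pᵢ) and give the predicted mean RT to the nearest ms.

391 ms

H = 0.18·log₂(1/0.18) + 0.17·log₂(1/0.17) + 0.22·log₂(1/0.22) + 0.25·log₂(1/0.25) + 0.18·log₂(1/0.18) = 2.3058 bits.
RT = 230 + 70 × 2.3058 = 391.40 ms.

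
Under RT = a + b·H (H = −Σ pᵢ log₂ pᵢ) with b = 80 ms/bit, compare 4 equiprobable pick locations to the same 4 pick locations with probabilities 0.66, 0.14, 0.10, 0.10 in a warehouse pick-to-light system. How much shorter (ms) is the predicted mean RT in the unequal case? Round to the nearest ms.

The RT saving is b·ΔH. Equiprobable H₀ = log₂(4) = 2.0000 bits; with the given probabilities H = 1.4571 bits.
b·(H₀ − H) = 80 × (2.0000 − 1.4571) = 43.43 ms.

43 ms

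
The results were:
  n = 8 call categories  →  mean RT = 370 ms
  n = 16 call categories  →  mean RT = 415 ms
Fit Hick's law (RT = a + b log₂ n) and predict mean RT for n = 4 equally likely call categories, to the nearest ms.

With log₂ n on the abscissa the relation is linear; from the two conditions:
  b = (415 − 370) / (log₂ 16 − log₂ 8) = 45 / (4 − 3) = 45 ms/bit
  a = 370 − 45 × 3 = 235 ms
Then RT(4) = 235 + 45 × log₂ 4 = 235 + 45 × 2 ≈ 325.000 ms.

325 ms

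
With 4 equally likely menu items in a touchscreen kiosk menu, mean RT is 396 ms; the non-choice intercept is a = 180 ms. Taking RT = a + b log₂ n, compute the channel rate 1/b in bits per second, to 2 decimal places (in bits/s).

b = (396 − 180)/log₂ 4 = 216/2 = 108.000 ms per bit = 0.10800 s/bit; the reciprocal is 9.259 bits/s.

9.26 bits/s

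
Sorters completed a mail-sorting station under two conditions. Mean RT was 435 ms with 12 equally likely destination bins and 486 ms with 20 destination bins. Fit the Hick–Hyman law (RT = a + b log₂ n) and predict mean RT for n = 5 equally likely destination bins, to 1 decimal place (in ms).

347.6 ms

Solve the two-equation system in a and b:
  b = (486 − 435) / (log₂ 20 − log₂ 12) = 51 / (4.3219 − 3.5850) = 69.203 ms/bit
  a = 435 − 69.203 × 3.5850 = 186.911 ms
Then RT(5) = 186.911 + 69.203 × log₂ 5 = 186.911 + 69.203 × 2.3219 ≈ 347.595 ms.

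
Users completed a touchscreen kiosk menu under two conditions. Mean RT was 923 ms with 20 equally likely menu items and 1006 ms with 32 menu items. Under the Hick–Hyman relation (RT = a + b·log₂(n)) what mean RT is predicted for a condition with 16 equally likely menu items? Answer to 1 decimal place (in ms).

Fit slope and intercept:
  b = (1006 − 923) / (log₂ 32 − log₂ 20) = 83 / (5 − 4.3219) = 122.406 ms/bit
  a = 923 − 122.406 × 4.3219 = 393.971 ms
Then RT(16) = 393.971 + 122.406 × log₂ 16 = 393.971 + 122.406 × 4 ≈ 883.594 ms.

883.6 ms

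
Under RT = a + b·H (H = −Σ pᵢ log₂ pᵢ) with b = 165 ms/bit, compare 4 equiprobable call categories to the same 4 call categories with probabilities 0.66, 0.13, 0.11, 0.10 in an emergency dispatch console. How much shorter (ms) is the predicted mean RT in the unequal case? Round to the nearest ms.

89 ms

The RT saving is b·ΔH. Equiprobable H₀ = log₂(4) = 2.0000 bits; with the given probabilities H = 1.4608 bits.
b·(H₀ − H) = 165 × (2.0000 − 1.4608) = 88.97 ms.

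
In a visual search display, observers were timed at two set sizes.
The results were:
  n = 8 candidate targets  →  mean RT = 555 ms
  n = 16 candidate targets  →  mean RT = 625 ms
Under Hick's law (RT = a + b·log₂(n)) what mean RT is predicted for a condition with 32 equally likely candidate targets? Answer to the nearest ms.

RT is linear in log₂ n, so two points fix the line:
  b = (625 − 555) / (log₂ 16 − log₂ 8) = 70 / (4 − 3) = 70 ms/bit
  a = 555 − 70 × 3 = 345 ms
Then RT(32) = 345 + 70 × log₂ 32 = 345 + 70 × 5 ≈ 695.000 ms.

695 ms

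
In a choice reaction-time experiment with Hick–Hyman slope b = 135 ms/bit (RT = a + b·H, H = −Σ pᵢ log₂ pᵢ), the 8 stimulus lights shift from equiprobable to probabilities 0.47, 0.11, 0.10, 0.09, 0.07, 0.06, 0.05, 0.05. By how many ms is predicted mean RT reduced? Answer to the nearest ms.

74 ms

The RT saving is b·ΔH. Equiprobable H₀ = log₂(8) = 3.0000 bits; with the given probabilities H = 2.4514 bits.
b·(H₀ − H) = 135 × (3.0000 − 2.4514) = 74.06 ms.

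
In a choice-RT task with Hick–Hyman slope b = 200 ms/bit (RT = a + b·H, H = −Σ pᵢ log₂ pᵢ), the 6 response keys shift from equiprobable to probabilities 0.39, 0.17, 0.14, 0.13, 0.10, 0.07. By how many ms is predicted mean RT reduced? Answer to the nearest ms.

The RT saving is b·ΔH. Equiprobable H₀ = log₂(6) = 2.5850 bits; with the given probabilities H = 2.3449 bits.
b·(H₀ − H) = 200 × (2.5850 − 2.3449) = 48.02 ms.

48 ms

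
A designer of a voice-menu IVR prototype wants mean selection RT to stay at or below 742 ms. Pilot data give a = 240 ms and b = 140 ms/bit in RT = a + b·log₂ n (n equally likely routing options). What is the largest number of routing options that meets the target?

12

Information budget: (742 − 240)/140 = 3.5857 bits, so n ≤ 2^3.5857 = 12.006 → at most 12.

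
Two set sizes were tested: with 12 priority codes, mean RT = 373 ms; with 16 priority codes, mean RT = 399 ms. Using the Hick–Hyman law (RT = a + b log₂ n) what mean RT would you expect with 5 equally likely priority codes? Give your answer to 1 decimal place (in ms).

293.9 ms

Solve the two-equation system in a and b:
  b = (399 − 373) / (log₂ 16 − log₂ 12) = 26 / (4 − 3.5850) = 62.645 ms/bit
  a = 373 − 62.645 × 3.5850 = 148.420 ms
Then RT(5) = 148.420 + 62.645 × log₂ 5 = 148.420 + 62.645 × 2.3219 ≈ 293.877 ms.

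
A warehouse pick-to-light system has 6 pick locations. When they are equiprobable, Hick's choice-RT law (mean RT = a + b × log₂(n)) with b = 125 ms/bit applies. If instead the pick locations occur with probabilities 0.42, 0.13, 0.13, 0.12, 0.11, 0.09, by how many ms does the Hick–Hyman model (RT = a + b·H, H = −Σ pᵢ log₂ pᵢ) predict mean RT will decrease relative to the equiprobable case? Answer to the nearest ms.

Equiprobable entropy H₀ = log₂ 6 = 2.5850 bits.
Skewed entropy H = −Σ pᵢ log₂ pᵢ = 2.3209 bits.
ΔRT = b·(H₀ − H) = 125 × 0.2640 = 33.00 ms.

33 ms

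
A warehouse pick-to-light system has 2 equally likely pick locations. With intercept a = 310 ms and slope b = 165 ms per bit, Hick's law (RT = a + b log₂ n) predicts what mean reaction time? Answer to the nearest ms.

475 ms

log₂(2) = 1 bits, so RT = 310 + 165 × 1 ≈ 475.000 ms.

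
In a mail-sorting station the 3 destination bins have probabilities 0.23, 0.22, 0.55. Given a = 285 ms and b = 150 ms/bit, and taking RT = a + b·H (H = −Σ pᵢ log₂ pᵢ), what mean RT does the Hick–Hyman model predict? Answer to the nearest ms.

501 ms

H = 0.23·log₂(1/0.23) + 0.22·log₂(1/0.22) + 0.55·log₂(1/0.55) = 1.4426 bits.
RT = 285 + 150 × 1.4426 = 501.39 ms.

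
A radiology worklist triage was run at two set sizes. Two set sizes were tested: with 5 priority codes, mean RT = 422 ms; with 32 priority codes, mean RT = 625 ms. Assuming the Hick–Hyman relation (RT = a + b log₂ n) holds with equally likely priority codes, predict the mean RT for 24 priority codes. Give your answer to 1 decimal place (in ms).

Solve the two-equation system in a and b:
  b = (625 − 422) / (log₂ 32 − log₂ 5) = 203 / (5 − 2.3219) = 75.801 ms/bit
  a = 422 − 75.801 × 2.3219 = 245.996 ms
Then RT(24) = 245.996 + 75.801 × log₂ 24 = 245.996 + 75.801 × 4.5850 ≈ 593.540 ms.

593.5 ms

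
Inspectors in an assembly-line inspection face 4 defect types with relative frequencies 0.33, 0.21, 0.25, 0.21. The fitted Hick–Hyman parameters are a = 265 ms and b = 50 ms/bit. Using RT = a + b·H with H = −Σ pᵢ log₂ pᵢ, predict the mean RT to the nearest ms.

H = 0.33·log₂(1/0.33) + 0.21·log₂(1/0.21) + 0.25·log₂(1/0.25) + 0.21·log₂(1/0.21) = 1.9735 bits.
RT = 265 + 50 × 1.9735 = 363.67 ms.

364 ms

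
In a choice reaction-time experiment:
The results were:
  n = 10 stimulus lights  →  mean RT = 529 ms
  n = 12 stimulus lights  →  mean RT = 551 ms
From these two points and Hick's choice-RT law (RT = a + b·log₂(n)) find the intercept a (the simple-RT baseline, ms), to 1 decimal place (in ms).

Slope: b = (551 − 529) / (log₂ 12 − log₂ 10) = 22/0.2630 = 83.639 ms/bit.
Intercept: a = 529 − 83.639·log₂(10) = 251.156 ms.

251.2 ms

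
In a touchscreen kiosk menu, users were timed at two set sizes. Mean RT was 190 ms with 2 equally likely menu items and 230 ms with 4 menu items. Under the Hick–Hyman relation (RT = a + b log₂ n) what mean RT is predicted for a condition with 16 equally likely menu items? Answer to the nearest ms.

310 ms

RT is linear in log₂ n, so two points fix the line:
  b = (230 − 190) / (log₂ 4 − log₂ 2) = 40 / (2 − 1) = 40 ms/bit
  a = 190 − 40 × 1 = 150 ms
Then RT(16) = 150 + 40 × log₂ 16 = 150 + 40 × 4 ≈ 310.000 ms.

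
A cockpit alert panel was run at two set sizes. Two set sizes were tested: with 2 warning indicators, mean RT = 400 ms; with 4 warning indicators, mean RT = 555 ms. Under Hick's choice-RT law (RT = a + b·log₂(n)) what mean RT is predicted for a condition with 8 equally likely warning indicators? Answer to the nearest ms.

710 ms

With log₂ n on the abscissa the relation is linear; from the two conditions:
  b = (555 − 400) / (log₂ 4 − log₂ 2) = 155 / (2 − 1) = 155 ms/bit
  a = 400 − 155 × 1 = 245 ms
Then RT(8) = 245 + 155 × log₂ 8 = 245 + 155 × 3 ≈ 710.000 ms.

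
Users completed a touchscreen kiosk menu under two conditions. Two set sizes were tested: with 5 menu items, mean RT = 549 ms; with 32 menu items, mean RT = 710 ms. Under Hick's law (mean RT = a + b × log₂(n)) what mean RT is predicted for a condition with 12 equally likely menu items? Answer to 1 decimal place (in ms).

624.9 ms

RT is linear in log₂ n, so two points fix the line:
  b = (710 − 549) / (log₂ 32 − log₂ 5) = 161 / (5 − 2.3219) = 60.118 ms/bit
  a = 549 − 60.118 × 2.3219 = 409.411 ms
Then RT(12) = 409.411 + 60.118 × log₂ 12 = 409.411 + 60.118 × 3.5850 ≈ 624.931 ms.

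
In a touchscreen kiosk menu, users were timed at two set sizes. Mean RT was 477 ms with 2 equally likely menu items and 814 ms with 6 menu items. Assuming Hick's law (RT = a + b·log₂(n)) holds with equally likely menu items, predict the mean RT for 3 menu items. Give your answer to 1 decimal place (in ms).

RT is linear in log₂ n, so two points fix the line:
  b = (814 − 477) / (log₂ 6 − log₂ 2) = 337 / (2.5850 − 1) = 212.623 ms/bit
  a = 477 − 212.623 × 1 = 264.377 ms
Then RT(3) = 264.377 + 212.623 × log₂ 3 = 264.377 + 212.623 × 1.5850 ≈ 601.377 ms.

601.4 ms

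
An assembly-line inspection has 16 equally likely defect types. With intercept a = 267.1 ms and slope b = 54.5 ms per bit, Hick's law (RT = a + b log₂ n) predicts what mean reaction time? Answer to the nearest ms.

log₂(16) = 4 bits, so RT = 267.1 + 54.5 × 4 ≈ 485.100 ms.

485 ms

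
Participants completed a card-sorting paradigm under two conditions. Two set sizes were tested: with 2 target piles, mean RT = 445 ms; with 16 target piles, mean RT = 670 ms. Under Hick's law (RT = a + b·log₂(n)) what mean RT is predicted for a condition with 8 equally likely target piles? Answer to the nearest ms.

595 ms

Solve the two-equation system in a and b:
  b = (670 − 445) / (log₂ 16 − log₂ 2) = 225 / (4 − 1) = 75 ms/bit
  a = 445 − 75 × 1 = 370 ms
Then RT(8) = 370 + 75 × log₂ 8 = 370 + 75 × 3 ≈ 595.000 ms.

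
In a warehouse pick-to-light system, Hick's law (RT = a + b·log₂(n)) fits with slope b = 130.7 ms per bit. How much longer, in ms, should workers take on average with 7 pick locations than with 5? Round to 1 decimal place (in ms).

Only the slope matters, since a is common to both: ΔRT = b·log₂(n₂/n₁).
log₂(7) − log₂(5) = 2.8074 − 2.3219 = 0.4854.
ΔRT = 130.7 × 0.4854 = 63.445 ms.

63.4 ms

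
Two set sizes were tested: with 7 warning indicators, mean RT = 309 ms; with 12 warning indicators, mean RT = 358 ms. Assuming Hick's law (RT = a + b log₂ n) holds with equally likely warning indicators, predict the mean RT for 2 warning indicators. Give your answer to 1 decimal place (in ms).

Solve the two-equation system in a and b:
  b = (358 − 309) / (log₂ 12 − log₂ 7) = 49 / (3.5850 − 2.8074) = 63.014 ms/bit
  a = 309 − 63.014 × 2.8074 = 132.098 ms
Then RT(2) = 132.098 + 63.014 × log₂ 2 = 132.098 + 63.014 × 1 ≈ 195.112 ms.

195.1 ms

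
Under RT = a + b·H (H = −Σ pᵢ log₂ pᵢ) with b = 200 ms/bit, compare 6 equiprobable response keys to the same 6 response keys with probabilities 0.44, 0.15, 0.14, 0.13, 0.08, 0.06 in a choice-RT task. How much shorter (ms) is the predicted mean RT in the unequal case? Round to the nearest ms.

Equiprobable entropy H₀ = log₂ 6 = 2.5850 bits.
Skewed entropy H = −Σ pᵢ log₂ pᵢ = 2.2465 bits.
ΔRT = b·(H₀ − H) = 200 × 0.3385 = 67.69 ms.

68 ms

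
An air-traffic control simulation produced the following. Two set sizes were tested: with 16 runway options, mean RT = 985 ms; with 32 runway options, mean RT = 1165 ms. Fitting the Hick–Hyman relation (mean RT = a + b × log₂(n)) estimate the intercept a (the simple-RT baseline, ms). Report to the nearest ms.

The slope on a log₂ axis is (1165 − 985) / (5 − 4) = 180 ms/bit.
a = RT₁ − b·log₂ n₁ = 985 − 180 × 4 = 265.000 ms.

265 ms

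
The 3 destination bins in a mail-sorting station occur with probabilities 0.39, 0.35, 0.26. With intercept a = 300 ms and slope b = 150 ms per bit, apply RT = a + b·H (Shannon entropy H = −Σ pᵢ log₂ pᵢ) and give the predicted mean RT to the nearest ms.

535 ms

Entropy contributions −pᵢ log₂ pᵢ: 0.5298, 0.5301, 0.5053; sum H = 1.5652 bits.
RT = a + bH = 300 + 150·1.5652 = 534.78 ms.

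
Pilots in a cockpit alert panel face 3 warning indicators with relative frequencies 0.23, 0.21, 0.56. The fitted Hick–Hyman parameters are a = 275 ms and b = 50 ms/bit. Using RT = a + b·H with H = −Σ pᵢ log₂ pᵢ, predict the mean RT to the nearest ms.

346 ms

Entropy contributions −pᵢ log₂ pᵢ: 0.4877, 0.4728, 0.4684; sum H = 1.4289 bits.
RT = a + bH = 275 + 50·1.4289 = 346.45 ms.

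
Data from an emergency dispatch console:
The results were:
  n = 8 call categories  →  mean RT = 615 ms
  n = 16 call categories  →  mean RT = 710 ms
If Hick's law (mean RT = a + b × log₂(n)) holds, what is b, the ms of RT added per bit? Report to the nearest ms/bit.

b = (RT₂ − RT₁)/(log₂ n₂ − log₂ n₁) = (710 − 615)/(4 − 3) = 95 ms/bit.

95 ms/bit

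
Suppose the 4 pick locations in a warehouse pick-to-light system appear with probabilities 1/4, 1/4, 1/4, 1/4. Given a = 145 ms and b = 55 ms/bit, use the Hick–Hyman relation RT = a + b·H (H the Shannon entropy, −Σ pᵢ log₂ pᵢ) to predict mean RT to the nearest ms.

255 ms

Each term −pᵢ log₂ pᵢ: 0.25·2 + 0.25·2 + 0.25·2 + 0.25·2; summed, H = 2.000 bits.
Mean RT = a + bH = 145 + 55·2.000 = 255.00 ms.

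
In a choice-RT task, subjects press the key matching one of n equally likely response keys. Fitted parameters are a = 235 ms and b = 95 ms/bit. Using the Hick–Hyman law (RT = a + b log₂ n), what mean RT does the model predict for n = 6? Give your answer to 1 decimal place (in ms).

480.6 ms

log₂(6) = 2.5850 bits, so RT = 235 + 95 × 2.5850 ≈ 480.571 ms.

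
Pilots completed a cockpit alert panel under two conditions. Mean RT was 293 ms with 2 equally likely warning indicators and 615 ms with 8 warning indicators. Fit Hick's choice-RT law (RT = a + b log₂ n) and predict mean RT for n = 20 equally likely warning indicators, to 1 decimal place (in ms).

827.8 ms

RT is linear in log₂ n, so two points fix the line:
  b = (615 − 293) / (log₂ 8 − log₂ 2) = 322 / (3 − 1) = 161.000 ms/bit
  a = 293 − 161.000 × 1 = 132.000 ms
Then RT(20) = 132.000 + 161.000 × log₂ 20 = 132.000 + 161.000 × 4.3219 ≈ 827.830 ms.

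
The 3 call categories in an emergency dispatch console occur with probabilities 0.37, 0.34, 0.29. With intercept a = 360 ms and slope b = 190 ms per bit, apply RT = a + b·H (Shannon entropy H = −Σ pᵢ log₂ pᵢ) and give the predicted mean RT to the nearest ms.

H = 0.37·log₂(1/0.37) + 0.34·log₂(1/0.34) + 0.29·log₂(1/0.29) = 1.5778 bits.
RT = 360 + 190 × 1.5778 = 659.78 ms.

660 ms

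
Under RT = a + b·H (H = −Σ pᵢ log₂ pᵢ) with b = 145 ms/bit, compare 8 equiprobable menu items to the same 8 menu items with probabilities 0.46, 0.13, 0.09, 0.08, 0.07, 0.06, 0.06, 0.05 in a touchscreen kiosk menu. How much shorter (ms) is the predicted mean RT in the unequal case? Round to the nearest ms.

Equiprobable entropy H₀ = log₂ 8 = 3.0000 bits.
Skewed entropy H = −Σ pᵢ log₂ pᵢ = 2.4739 bits.
ΔRT = b·(H₀ − H) = 145 × 0.5261 = 76.29 ms.

76 ms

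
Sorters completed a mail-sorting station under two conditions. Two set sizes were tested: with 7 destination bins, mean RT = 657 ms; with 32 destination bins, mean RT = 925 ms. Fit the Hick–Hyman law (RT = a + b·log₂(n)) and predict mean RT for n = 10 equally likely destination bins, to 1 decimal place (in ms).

719.9 ms

With log₂ n on the abscissa the relation is linear; from the two conditions:
  b = (925 − 657) / (log₂ 32 − log₂ 7) = 268 / (5 − 2.8074) = 122.227 ms/bit
  a = 657 − 122.227 × 2.8074 = 313.866 ms
Then RT(10) = 313.866 + 122.227 × log₂ 10 = 313.866 + 122.227 × 3.3219 ≈ 719.895 ms.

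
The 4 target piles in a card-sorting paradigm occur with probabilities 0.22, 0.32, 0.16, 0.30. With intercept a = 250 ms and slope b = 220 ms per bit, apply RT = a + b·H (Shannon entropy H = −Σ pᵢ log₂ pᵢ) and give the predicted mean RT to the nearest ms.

Entropy contributions −pᵢ log₂ pᵢ: 0.4806, 0.5260, 0.4230, 0.5211; sum H = 1.9507 bits.
RT = a + bH = 250 + 220·1.9507 = 679.16 ms.

679 ms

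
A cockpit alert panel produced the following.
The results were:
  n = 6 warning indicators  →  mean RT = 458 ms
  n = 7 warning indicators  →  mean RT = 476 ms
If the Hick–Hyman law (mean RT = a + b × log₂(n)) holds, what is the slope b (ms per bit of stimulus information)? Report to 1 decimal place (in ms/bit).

80.9 ms/bit

b = (RT₂ − RT₁)/(log₂ n₂ − log₂ n₁) = (476 − 458)/(2.8074 − 2.5850) = 80.938 ms/bit.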